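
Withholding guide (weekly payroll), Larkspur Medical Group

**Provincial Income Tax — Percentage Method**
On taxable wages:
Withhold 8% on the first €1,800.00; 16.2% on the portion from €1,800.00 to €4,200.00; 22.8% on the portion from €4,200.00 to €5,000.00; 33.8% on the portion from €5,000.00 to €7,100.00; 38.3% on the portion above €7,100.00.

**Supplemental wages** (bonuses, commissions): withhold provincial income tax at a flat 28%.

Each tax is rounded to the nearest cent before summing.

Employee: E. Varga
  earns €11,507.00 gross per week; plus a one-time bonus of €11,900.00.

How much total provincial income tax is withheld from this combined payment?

Provincial Income Tax: taxable = €11,507.00
  €1,425.00 + 38.3% × (€11,507.00 − €7,100.00) = €1,425.00 + 38.3% × €4,407.00 = €3,112.88
Supplemental (28% flat on bonus): 28% × €11,900.00 = €3,332.00
Total provincial income tax: €3,112.88 + €3,332.00 = €6,444.88

€6,444.88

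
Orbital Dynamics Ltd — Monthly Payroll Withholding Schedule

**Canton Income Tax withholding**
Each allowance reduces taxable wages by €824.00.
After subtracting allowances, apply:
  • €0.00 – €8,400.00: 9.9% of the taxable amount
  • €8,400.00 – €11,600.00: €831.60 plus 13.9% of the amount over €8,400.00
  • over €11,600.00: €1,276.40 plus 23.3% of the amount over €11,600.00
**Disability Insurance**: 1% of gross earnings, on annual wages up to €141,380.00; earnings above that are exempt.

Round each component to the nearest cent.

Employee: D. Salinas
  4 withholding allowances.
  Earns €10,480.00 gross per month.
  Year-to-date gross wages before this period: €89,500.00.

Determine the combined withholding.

€816.02

Canton Income Tax: taxable = €10,480.00 − 4×€824.00 = €7,184.00
  9.9% × €7,184.00 = €711.22
Disability Insurance: 1% × €10,480.00 = €104.80
Total: €711.22 + €104.80 = €816.02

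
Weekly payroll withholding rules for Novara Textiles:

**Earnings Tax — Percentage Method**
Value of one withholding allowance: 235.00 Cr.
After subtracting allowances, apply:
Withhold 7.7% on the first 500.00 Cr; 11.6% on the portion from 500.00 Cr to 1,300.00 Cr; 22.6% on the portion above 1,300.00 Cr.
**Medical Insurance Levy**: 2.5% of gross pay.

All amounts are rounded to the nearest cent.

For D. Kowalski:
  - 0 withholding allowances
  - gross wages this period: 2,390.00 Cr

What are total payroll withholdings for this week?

437.39 Cr

Earnings Tax: taxable = 2,390.00 Cr
  131.30 Cr + 22.6% × (2,390.00 Cr − 1,300.00 Cr) = 131.30 Cr + 22.6% × 1,090.00 Cr = 377.64 Cr
Medical Insurance Levy: 2.5% × 2,390.00 Cr = 59.75 Cr
Total: 377.64 Cr + 59.75 Cr = 437.39 Cr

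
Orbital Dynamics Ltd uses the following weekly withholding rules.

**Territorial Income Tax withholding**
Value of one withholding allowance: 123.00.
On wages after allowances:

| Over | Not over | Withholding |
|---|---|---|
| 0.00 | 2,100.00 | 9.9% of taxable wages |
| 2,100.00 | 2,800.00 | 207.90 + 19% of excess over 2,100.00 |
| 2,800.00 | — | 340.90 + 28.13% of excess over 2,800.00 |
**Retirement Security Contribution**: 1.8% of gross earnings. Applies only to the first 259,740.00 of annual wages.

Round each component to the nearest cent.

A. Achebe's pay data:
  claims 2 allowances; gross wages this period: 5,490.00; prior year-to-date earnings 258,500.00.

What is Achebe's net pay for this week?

Territorial Income Tax: taxable = 5,490.00 − 2×123.00 = 5,244.00
  340.90 + 28.13% × (5,244.00 − 2,800.00) = 340.90 + 28.13% × 2,444.00 = 1,028.40
Retirement Security Contribution: cap 259,740.00 − YTD 258,500.00 = 1,240.00 subject; 1.8% × 1,240.00 = 22.32
Total withheld: 1,028.40 + 22.32 = 1,050.72
Net pay: 5,490.00 − 1,050.72 = 4,439.28

4,439.28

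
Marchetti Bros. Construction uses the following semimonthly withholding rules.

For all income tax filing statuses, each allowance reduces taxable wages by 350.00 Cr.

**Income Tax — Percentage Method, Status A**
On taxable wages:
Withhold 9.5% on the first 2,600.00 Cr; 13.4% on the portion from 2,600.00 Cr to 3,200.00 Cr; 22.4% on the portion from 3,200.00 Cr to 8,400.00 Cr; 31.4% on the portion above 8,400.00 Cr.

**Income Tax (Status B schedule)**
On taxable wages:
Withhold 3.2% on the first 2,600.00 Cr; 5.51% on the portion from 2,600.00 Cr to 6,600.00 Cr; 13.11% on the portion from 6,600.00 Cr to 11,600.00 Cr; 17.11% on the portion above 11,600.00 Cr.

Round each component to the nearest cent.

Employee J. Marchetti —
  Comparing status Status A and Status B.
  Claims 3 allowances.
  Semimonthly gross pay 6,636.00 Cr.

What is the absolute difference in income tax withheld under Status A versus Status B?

614.13 Cr

Income Tax (Status A): taxable = 6,636.00 Cr − 3×350.00 Cr = 5,586.00 Cr
  327.40 Cr + 22.4% × (5,586.00 Cr − 3,200.00 Cr) = 327.40 Cr + 22.4% × 2,386.00 Cr = 861.86 Cr
Income Tax (Status B): taxable = 6,636.00 Cr − 3×350.00 Cr = 5,586.00 Cr
  83.20 Cr + 5.51% × (5,586.00 Cr − 2,600.00 Cr) = 83.20 Cr + 5.51% × 2,986.00 Cr = 247.73 Cr
Difference: |861.86 Cr − 247.73 Cr| = 614.13 Cr (higher under Status A)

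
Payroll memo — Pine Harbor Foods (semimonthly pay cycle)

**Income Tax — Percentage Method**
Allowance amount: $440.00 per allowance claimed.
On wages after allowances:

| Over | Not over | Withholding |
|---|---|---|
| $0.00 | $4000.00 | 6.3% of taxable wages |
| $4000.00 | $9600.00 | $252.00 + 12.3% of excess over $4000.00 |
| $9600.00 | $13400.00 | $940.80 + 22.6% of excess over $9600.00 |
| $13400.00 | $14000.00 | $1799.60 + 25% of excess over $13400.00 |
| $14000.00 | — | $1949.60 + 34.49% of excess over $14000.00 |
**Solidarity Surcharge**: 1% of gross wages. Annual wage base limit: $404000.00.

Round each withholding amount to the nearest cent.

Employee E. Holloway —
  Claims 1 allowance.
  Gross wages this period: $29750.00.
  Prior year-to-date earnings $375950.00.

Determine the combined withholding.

$7510.52

Income Tax: taxable = $29750.00 − 1×$440.00 = $29310.00
  $1949.60 + 34.49% × ($29310.00 − $14000.00) = $1949.60 + 34.49% × $15310.00 = $7230.02
Solidarity Surcharge: cap $404000.00 − YTD $375950.00 = $28050.00 subject; 1% × $28050.00 = $280.50
Total: $7230.02 + $280.50 = $7510.52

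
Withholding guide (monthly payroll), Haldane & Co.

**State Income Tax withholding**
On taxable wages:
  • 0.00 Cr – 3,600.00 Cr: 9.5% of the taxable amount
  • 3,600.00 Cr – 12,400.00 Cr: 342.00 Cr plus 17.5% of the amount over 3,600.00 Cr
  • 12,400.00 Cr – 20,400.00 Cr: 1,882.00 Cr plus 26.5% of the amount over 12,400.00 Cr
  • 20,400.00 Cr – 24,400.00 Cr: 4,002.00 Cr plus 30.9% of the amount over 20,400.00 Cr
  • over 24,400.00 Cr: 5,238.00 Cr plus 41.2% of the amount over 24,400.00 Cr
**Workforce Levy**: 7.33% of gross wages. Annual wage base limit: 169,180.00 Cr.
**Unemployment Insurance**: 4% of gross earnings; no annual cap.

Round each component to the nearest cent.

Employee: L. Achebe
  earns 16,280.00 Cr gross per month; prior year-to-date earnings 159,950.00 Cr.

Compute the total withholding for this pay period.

State Income Tax: taxable = 16,280.00 Cr
  1,882.00 Cr + 26.5% × (16,280.00 Cr − 12,400.00 Cr) = 1,882.00 Cr + 26.5% × 3,880.00 Cr = 2,910.20 Cr
Workforce Levy: cap 169,180.00 Cr − YTD 159,950.00 Cr = 9,230.00 Cr subject; 7.33% × 9,230.00 Cr = 676.56 Cr
Unemployment Insurance: 4% × 16,280.00 Cr = 651.20 Cr
Total: 2,910.20 Cr + 676.56 Cr + 651.20 Cr = 4,237.96 Cr

4,237.96 Cr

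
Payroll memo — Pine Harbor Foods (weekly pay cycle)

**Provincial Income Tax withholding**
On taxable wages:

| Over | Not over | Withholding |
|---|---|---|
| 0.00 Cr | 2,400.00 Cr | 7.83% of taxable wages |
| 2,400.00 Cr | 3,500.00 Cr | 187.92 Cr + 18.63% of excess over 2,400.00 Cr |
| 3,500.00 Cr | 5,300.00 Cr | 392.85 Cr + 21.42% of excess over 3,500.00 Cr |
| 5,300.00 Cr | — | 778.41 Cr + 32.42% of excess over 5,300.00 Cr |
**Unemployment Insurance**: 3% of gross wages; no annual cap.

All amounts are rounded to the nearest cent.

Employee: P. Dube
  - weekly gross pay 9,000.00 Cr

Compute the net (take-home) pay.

Provincial Income Tax: taxable = 9,000.00 Cr
  778.41 Cr + 32.42% × (9,000.00 Cr − 5,300.00 Cr) = 778.41 Cr + 32.42% × 3,700.00 Cr = 1,977.95 Cr
Unemployment Insurance: 3% × 9,000.00 Cr = 270.00 Cr
Total withheld: 1,977.95 Cr + 270.00 Cr = 2,247.95 Cr
Net pay: 9,000.00 Cr − 2,247.95 Cr = 6,752.05 Cr

6,752.05 Cr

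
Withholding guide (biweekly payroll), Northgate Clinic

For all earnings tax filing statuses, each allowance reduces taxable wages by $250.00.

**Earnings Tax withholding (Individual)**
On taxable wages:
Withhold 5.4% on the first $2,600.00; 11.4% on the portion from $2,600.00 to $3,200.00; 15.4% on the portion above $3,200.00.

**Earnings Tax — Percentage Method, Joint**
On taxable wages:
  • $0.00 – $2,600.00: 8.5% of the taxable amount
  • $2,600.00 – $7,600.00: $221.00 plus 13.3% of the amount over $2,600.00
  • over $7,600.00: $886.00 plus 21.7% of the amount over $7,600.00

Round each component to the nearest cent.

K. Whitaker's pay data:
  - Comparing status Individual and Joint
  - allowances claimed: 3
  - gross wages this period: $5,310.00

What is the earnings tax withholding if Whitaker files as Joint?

Earnings Tax (Joint): taxable = $5,310.00 − 3×$250.00 = $4,560.00
  $221.00 + 13.3% × ($4,560.00 − $2,600.00) = $221.00 + 13.3% × $1,960.00 = $481.68

$481.68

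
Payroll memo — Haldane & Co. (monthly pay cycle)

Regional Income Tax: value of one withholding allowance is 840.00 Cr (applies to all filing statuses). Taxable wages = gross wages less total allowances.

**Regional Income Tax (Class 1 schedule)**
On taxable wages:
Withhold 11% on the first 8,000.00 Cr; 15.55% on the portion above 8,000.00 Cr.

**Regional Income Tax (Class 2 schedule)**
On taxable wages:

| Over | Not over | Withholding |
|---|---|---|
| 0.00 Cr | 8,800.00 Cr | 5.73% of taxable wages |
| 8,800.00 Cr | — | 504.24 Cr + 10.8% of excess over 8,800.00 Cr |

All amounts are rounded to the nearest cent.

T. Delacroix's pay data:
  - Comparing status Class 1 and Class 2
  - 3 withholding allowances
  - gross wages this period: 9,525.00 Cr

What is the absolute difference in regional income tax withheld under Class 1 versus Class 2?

369.16 Cr

Regional Income Tax (Class 1): taxable = 9,525.00 Cr − 3×840.00 Cr = 7,005.00 Cr
  11% × 7,005.00 Cr = 770.55 Cr
Regional Income Tax (Class 2): taxable = 9,525.00 Cr − 3×840.00 Cr = 7,005.00 Cr
  5.73% × 7,005.00 Cr = 401.39 Cr
Difference: |770.55 Cr − 401.39 Cr| = 369.16 Cr (higher under Class 1)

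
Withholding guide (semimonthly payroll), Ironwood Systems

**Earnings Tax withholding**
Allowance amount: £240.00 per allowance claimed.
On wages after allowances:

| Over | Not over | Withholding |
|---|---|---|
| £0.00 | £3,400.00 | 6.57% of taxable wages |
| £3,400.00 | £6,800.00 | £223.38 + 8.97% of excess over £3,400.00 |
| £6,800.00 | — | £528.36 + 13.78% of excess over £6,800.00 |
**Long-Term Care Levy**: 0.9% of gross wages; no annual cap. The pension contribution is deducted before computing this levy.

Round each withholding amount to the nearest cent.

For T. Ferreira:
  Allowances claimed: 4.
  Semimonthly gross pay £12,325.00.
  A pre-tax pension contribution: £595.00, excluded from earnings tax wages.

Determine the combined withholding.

£1,181.00

Earnings Tax: taxable = £12,325.00 − £595.00 − 4×£240.00 = £10,770.00
  £528.36 + 13.78% × (£10,770.00 − £6,800.00) = £528.36 + 13.78% × £3,970.00 = £1,075.43
Long-Term Care Levy: 0.9% × £11,730.00 = £105.57
Total: £1,075.43 + £105.57 = £1,181.00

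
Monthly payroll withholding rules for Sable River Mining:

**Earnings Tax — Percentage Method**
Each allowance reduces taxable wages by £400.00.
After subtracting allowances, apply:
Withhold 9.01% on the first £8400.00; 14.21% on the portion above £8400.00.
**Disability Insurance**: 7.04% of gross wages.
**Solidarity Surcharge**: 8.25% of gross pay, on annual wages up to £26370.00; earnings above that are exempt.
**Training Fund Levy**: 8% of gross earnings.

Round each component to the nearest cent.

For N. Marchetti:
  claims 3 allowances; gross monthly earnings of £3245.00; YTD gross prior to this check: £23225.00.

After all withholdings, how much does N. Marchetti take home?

Earnings Tax: taxable = £3245.00 − 3×£400.00 = £2045.00
  9.01% × £2045.00 = £184.25
Disability Insurance: 7.04% × £3245.00 = £228.45
Solidarity Surcharge: cap £26370.00 − YTD £23225.00 = £3145.00 subject; 8.25% × £3145.00 = £259.46
Training Fund Levy: 8% × £3245.00 = £259.60
Total withheld: £184.25 + £228.45 + £259.46 + £259.60 = £931.76
Net pay: £3245.00 − £931.76 = £2313.24

£2313.24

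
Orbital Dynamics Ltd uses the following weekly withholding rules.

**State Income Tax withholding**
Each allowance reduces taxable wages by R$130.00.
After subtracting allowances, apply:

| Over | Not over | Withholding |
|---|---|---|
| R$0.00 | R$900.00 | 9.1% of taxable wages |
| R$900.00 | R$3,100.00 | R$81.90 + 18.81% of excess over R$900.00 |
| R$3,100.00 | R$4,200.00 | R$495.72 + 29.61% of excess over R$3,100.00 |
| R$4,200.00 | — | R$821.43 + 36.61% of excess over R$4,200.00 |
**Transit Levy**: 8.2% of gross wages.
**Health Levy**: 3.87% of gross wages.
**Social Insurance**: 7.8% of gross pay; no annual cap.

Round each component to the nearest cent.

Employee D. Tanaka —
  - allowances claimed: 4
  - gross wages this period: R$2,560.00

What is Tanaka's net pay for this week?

R$1,755.00

State Income Tax: taxable = R$2,560.00 − 4×R$130.00 = R$2,040.00
  R$81.90 + 18.81% × (R$2,040.00 − R$900.00) = R$81.90 + 18.81% × R$1,140.00 = R$296.33
Transit Levy: 8.2% × R$2,560.00 = R$209.92
Health Levy: 3.87% × R$2,560.00 = R$99.07
Social Insurance: 7.8% × R$2,560.00 = R$199.68
Total withheld: R$296.33 + R$209.92 + R$99.07 + R$199.68 = R$805.00
Net pay: R$2,560.00 − R$805.00 = R$1,755.00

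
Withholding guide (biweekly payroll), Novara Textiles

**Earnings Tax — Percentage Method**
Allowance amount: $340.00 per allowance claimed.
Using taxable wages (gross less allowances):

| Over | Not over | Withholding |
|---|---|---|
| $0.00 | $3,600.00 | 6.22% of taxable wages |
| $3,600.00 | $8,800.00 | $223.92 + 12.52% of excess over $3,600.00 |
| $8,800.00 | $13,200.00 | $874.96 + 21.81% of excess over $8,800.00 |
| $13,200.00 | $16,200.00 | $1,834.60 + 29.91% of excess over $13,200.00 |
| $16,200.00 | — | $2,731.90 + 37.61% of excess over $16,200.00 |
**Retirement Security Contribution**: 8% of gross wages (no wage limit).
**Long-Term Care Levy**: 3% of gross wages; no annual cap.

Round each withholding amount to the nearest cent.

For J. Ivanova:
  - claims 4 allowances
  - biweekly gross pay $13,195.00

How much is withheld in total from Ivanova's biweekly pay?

$2,988.34

Earnings Tax: taxable = $13,195.00 − 4×$340.00 = $11,835.00
  $874.96 + 21.81% × ($11,835.00 − $8,800.00) = $874.96 + 21.81% × $3,035.00 = $1,536.89
Retirement Security Contribution: 8% × $13,195.00 = $1,055.60
Long-Term Care Levy: 3% × $13,195.00 = $395.85
Total: $1,536.89 + $1,055.60 + $395.85 = $2,988.34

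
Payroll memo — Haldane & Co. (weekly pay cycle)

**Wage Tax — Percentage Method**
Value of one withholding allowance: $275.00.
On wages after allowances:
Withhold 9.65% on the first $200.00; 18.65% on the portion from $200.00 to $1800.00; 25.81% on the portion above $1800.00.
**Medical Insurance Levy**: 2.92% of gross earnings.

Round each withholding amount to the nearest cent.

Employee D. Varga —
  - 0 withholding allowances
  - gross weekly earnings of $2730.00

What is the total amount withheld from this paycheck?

Wage Tax: taxable = $2730.00
  $317.70 + 25.81% × ($2730.00 − $1800.00) = $317.70 + 25.81% × $930.00 = $557.73
Medical Insurance Levy: 2.92% × $2730.00 = $79.72
Total: $557.73 + $79.72 = $637.45

$637.45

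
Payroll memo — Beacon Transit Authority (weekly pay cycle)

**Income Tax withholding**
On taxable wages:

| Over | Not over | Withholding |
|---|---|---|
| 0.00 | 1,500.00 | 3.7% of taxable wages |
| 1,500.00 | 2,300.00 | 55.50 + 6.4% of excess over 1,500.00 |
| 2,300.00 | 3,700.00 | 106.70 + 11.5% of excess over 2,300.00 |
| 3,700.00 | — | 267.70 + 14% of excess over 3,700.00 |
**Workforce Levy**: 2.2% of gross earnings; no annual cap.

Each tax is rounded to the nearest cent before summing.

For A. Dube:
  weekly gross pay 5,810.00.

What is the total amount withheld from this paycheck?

Income Tax: taxable = 5,810.00
  267.70 + 14% × (5,810.00 − 3,700.00) = 267.70 + 14% × 2,110.00 = 563.10
Workforce Levy: 2.2% × 5,810.00 = 127.82
Total: 563.10 + 127.82 = 690.92

690.92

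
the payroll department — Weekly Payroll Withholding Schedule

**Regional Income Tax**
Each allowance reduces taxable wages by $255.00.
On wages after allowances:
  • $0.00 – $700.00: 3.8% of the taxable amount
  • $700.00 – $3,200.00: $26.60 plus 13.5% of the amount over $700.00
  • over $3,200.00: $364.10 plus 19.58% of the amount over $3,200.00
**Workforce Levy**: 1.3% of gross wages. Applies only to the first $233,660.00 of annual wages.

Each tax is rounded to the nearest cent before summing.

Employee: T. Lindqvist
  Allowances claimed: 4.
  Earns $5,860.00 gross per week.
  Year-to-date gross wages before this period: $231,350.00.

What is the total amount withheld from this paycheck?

Regional Income Tax: taxable = $5,860.00 − 4×$255.00 = $4,840.00
  $364.10 + 19.58% × ($4,840.00 − $3,200.00) = $364.10 + 19.58% × $1,640.00 = $685.21
Workforce Levy: cap $233,660.00 − YTD $231,350.00 = $2,310.00 subject; 1.3% × $2,310.00 = $30.03
Total: $685.21 + $30.03 = $715.24

$715.24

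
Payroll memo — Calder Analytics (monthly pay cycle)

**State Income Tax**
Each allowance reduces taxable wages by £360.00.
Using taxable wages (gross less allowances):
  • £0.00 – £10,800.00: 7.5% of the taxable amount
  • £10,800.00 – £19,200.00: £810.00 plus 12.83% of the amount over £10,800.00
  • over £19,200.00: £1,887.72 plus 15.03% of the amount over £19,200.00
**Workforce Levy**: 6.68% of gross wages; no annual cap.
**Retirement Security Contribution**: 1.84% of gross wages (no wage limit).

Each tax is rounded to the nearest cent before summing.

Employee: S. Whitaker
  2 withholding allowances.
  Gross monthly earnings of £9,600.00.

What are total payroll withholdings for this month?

State Income Tax: taxable = £9,600.00 − 2×£360.00 = £8,880.00
  7.5% × £8,880.00 = £666.00
Workforce Levy: 6.68% × £9,600.00 = £641.28
Retirement Security Contribution: 1.84% × £9,600.00 = £176.64
Total: £666.00 + £641.28 + £176.64 = £1,483.92

£1,483.92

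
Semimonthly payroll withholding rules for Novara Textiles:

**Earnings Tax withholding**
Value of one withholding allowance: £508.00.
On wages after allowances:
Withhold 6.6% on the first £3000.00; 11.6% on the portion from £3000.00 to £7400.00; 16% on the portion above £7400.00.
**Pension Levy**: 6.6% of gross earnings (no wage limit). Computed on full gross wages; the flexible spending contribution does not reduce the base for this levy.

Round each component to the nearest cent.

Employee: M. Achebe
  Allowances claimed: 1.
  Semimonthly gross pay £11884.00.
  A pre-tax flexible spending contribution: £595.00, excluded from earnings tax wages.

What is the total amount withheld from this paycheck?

Earnings Tax: taxable = £11884.00 − £595.00 − 1×£508.00 = £10781.00
  £708.40 + 16% × (£10781.00 − £7400.00) = £708.40 + 16% × £3381.00 = £1249.36
Pension Levy: 6.6% × £11884.00 = £784.34
Total: £1249.36 + £784.34 = £2033.70

£2033.70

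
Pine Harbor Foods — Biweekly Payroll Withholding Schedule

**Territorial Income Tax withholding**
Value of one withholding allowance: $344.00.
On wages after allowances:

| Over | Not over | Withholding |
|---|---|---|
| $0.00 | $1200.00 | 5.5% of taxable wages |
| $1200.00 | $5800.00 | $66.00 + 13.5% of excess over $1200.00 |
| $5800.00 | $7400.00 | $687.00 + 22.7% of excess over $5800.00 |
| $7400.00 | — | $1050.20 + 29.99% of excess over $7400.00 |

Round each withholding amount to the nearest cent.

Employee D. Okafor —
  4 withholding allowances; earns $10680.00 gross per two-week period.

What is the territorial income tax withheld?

Territorial Income Tax: taxable = $10680.00 − 4×$344.00 = $9304.00
  $1050.20 + 29.99% × ($9304.00 − $7400.00) = $1050.20 + 29.99% × $1904.00 = $1621.21

$1621.21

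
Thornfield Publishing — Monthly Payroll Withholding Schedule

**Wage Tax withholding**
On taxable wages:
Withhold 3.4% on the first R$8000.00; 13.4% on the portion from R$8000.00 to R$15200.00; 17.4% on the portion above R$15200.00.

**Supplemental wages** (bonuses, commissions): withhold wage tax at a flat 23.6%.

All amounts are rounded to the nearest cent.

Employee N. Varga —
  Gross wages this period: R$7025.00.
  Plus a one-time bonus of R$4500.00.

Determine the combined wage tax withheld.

R$1300.85

Wage Tax: taxable = R$7025.00
  3.4% × R$7025.00 = R$238.85
Supplemental (23.6% flat on bonus): 23.6% × R$4500.00 = R$1062.00
Total wage tax: R$238.85 + R$1062.00 = R$1300.85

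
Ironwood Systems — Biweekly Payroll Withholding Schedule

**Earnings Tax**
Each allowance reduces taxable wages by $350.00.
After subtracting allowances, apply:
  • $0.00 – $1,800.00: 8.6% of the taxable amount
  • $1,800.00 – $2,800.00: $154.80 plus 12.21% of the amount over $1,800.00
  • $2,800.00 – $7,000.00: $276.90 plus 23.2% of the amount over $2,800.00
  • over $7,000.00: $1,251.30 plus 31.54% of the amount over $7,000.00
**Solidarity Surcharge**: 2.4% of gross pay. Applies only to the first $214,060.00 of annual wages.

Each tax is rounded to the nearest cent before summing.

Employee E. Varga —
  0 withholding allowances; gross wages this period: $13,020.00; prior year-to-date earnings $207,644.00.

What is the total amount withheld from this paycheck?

$3,303.99

Earnings Tax: taxable = $13,020.00
  $1,251.30 + 31.54% × ($13,020.00 − $7,000.00) = $1,251.30 + 31.54% × $6,020.00 = $3,150.01
Solidarity Surcharge: cap $214,060.00 − YTD $207,644.00 = $6,416.00 subject; 2.4% × $6,416.00 = $153.98
Total: $3,150.01 + $153.98 = $3,303.99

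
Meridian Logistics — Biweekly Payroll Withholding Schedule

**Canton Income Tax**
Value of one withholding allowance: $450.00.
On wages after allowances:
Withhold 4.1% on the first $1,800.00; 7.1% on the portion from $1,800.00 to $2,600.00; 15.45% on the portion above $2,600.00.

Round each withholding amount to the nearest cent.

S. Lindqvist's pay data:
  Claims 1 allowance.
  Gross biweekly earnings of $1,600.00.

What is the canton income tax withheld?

Canton Income Tax: taxable = $1,600.00 − 1×$450.00 = $1,150.00
  4.1% × $1,150.00 = $47.15

$47.15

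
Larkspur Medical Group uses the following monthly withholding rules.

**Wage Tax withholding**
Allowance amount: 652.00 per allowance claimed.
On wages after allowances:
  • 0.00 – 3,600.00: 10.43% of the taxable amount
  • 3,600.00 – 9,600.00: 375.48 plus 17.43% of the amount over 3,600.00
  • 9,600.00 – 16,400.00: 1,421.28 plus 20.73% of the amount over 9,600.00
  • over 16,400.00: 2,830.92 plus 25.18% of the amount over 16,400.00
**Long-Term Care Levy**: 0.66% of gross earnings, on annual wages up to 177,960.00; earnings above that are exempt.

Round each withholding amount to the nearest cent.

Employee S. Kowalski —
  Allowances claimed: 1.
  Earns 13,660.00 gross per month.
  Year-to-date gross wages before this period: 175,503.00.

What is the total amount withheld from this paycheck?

2,143.98

Wage Tax: taxable = 13,660.00 − 1×652.00 = 13,008.00
  1,421.28 + 20.73% × (13,008.00 − 9,600.00) = 1,421.28 + 20.73% × 3,408.00 = 2,127.76
Long-Term Care Levy: cap 177,960.00 − YTD 175,503.00 = 2,457.00 subject; 0.66% × 2,457.00 = 16.22
Total: 2,127.76 + 16.22 = 2,143.98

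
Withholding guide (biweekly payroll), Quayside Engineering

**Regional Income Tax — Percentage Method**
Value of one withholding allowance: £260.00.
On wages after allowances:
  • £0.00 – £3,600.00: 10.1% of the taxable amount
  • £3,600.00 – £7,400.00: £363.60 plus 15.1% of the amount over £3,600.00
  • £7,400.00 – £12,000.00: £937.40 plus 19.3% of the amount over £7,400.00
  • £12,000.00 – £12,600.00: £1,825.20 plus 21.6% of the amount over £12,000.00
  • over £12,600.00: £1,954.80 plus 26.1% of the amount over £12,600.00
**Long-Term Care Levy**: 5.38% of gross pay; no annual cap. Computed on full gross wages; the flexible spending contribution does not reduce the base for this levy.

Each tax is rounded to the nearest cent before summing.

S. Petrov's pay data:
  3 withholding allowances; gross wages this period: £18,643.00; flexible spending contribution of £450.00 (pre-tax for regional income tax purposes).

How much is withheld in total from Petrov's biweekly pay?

Regional Income Tax: taxable = £18,643.00 − £450.00 − 3×£260.00 = £17,413.00
  £1,954.80 + 26.1% × (£17,413.00 − £12,600.00) = £1,954.80 + 26.1% × £4,813.00 = £3,210.99
Long-Term Care Levy: 5.38% × £18,643.00 = £1,002.99
Total: £3,210.99 + £1,002.99 = £4,213.98

£4,213.98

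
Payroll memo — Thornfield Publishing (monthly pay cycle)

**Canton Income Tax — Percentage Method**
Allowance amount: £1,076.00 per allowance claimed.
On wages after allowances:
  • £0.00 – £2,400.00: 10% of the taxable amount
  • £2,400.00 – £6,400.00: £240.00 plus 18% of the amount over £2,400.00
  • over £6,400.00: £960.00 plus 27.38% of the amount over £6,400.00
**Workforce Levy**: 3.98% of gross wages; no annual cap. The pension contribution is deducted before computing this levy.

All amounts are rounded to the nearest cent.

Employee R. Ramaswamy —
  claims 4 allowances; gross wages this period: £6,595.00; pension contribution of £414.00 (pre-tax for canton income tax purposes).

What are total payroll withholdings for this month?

Canton Income Tax: taxable = £6,595.00 − £414.00 − 4×£1,076.00 = £1,877.00
  10% × £1,877.00 = £187.70
Workforce Levy: 3.98% × £6,181.00 = £246.00
Total: £187.70 + £246.00 = £433.70

£433.70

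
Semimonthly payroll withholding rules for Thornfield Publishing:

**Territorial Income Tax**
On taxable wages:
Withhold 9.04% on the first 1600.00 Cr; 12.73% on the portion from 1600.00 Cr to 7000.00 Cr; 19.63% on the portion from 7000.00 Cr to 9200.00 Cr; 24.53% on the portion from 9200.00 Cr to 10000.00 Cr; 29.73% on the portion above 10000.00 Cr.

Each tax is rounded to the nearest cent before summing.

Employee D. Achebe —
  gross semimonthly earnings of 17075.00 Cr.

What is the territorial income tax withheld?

Territorial Income Tax: taxable = 17075.00 Cr
  1460.16 Cr + 29.73% × (17075.00 Cr − 10000.00 Cr) = 1460.16 Cr + 29.73% × 7075.00 Cr = 3563.56 Cr

3563.56 Cr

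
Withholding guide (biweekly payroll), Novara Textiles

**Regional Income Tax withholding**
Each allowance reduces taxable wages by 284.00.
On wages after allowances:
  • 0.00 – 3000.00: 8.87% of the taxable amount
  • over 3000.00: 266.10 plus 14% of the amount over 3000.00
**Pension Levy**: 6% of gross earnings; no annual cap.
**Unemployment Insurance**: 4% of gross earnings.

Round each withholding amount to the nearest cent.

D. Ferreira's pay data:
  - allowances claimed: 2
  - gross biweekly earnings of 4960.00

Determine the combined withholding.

Regional Income Tax: taxable = 4960.00 − 2×284.00 = 4392.00
  266.10 + 14% × (4392.00 − 3000.00) = 266.10 + 14% × 1392.00 = 460.98
Pension Levy: 6% × 4960.00 = 297.60
Unemployment Insurance: 4% × 4960.00 = 198.40
Total: 460.98 + 297.60 + 198.40 = 956.98

956.98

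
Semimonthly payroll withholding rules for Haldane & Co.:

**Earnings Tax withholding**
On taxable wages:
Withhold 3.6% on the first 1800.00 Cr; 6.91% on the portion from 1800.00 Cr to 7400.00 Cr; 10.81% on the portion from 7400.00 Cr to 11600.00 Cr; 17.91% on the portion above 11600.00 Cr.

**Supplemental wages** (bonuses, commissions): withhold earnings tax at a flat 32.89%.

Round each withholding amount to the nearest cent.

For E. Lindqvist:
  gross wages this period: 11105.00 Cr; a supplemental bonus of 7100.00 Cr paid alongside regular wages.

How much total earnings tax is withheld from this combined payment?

3187.46 Cr

Earnings Tax: taxable = 11105.00 Cr
  451.76 Cr + 10.81% × (11105.00 Cr − 7400.00 Cr) = 451.76 Cr + 10.81% × 3705.00 Cr = 852.27 Cr
Supplemental (32.89% flat on bonus): 32.89% × 7100.00 Cr = 2335.19 Cr
Total earnings tax: 852.27 Cr + 2335.19 Cr = 3187.46 Cr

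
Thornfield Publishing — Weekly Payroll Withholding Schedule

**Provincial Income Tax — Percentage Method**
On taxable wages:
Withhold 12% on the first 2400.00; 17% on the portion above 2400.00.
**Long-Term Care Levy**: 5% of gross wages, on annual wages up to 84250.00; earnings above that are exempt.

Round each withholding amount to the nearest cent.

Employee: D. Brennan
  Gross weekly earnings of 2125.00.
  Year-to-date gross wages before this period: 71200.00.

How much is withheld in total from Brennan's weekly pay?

361.25

Provincial Income Tax: taxable = 2125.00
  12% × 2125.00 = 255.00
Long-Term Care Levy: 5% × 2125.00 = 106.25
Total: 255.00 + 106.25 = 361.25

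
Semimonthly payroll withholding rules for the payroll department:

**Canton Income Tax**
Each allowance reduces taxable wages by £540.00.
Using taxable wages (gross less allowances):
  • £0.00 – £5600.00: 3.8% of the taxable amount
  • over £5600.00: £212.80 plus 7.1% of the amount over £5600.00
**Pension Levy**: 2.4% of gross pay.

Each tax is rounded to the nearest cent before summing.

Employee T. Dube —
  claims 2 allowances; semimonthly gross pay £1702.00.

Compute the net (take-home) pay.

Canton Income Tax: taxable = £1702.00 − 2×£540.00 = £622.00
  3.8% × £622.00 = £23.64
Pension Levy: 2.4% × £1702.00 = £40.85
Total withheld: £23.64 + £40.85 = £64.49
Net pay: £1702.00 − £64.49 = £1637.51

£1637.51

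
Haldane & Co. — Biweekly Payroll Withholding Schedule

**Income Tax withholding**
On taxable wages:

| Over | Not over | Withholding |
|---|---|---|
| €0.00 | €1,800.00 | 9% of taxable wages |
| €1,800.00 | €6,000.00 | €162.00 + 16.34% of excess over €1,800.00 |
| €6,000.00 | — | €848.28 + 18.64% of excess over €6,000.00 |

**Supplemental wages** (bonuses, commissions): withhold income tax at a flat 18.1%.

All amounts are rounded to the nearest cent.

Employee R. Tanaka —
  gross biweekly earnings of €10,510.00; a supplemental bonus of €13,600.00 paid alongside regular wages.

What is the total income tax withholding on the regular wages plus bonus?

€4,150.54

Income Tax: taxable = €10,510.00
  €848.28 + 18.64% × (€10,510.00 − €6,000.00) = €848.28 + 18.64% × €4,510.00 = €1,688.94
Supplemental (18.1% flat on bonus): 18.1% × €13,600.00 = €2,461.60
Total income tax: €1,688.94 + €2,461.60 = €4,150.54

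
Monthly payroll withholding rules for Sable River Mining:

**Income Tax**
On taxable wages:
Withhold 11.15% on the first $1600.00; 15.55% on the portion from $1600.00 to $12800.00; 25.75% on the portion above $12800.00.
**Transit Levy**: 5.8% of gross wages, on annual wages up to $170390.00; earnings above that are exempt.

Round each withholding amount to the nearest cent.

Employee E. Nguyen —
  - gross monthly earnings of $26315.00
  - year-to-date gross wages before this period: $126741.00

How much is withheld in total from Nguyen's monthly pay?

$6926.38

Income Tax: taxable = $26315.00
  $1920.00 + 25.75% × ($26315.00 − $12800.00) = $1920.00 + 25.75% × $13515.00 = $5400.11
Transit Levy: 5.8% × $26315.00 = $1526.27
Total: $5400.11 + $1526.27 = $6926.38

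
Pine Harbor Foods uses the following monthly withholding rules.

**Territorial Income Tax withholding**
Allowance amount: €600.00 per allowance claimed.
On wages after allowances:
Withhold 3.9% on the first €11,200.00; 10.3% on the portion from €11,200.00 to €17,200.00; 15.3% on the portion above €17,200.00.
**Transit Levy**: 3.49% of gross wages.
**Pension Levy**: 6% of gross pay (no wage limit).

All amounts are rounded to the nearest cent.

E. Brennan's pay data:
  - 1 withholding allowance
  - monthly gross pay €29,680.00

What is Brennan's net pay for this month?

Territorial Income Tax: taxable = €29,680.00 − 1×€600.00 = €29,080.00
  €1,054.80 + 15.3% × (€29,080.00 − €17,200.00) = €1,054.80 + 15.3% × €11,880.00 = €2,872.44
Transit Levy: 3.49% × €29,680.00 = €1,035.83
Pension Levy: 6% × €29,680.00 = €1,780.80
Total withheld: €2,872.44 + €1,035.83 + €1,780.80 = €5,689.07
Net pay: €29,680.00 − €5,689.07 = €23,990.93

€23,990.93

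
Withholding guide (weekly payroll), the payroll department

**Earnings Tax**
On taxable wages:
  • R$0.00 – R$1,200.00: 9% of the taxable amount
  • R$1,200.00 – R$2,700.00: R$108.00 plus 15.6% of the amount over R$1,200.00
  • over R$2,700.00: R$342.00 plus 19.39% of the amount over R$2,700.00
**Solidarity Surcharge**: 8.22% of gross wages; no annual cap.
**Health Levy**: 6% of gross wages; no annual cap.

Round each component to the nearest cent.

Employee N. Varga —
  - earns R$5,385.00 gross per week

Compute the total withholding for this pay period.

Earnings Tax: taxable = R$5,385.00
  R$342.00 + 19.39% × (R$5,385.00 − R$2,700.00) = R$342.00 + 19.39% × R$2,685.00 = R$862.62
Solidarity Surcharge: 8.22% × R$5,385.00 = R$442.65
Health Levy: 6% × R$5,385.00 = R$323.10
Total: R$862.62 + R$442.65 + R$323.10 = R$1,628.37

R$1,628.37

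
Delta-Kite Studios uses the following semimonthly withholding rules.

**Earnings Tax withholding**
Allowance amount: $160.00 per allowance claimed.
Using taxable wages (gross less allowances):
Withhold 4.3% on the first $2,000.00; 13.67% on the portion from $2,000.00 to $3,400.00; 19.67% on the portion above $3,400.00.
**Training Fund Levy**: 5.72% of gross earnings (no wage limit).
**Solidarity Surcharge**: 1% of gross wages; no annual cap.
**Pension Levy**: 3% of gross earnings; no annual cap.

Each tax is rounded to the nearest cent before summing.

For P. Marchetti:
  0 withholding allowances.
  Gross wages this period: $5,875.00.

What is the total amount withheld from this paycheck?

$1,335.26

Earnings Tax: taxable = $5,875.00
  $277.38 + 19.67% × ($5,875.00 − $3,400.00) = $277.38 + 19.67% × $2,475.00 = $764.21
Training Fund Levy: 5.72% × $5,875.00 = $336.05
Solidarity Surcharge: 1% × $5,875.00 = $58.75
Pension Levy: 3% × $5,875.00 = $176.25
Total: $764.21 + $336.05 + $58.75 + $176.25 = $1,335.26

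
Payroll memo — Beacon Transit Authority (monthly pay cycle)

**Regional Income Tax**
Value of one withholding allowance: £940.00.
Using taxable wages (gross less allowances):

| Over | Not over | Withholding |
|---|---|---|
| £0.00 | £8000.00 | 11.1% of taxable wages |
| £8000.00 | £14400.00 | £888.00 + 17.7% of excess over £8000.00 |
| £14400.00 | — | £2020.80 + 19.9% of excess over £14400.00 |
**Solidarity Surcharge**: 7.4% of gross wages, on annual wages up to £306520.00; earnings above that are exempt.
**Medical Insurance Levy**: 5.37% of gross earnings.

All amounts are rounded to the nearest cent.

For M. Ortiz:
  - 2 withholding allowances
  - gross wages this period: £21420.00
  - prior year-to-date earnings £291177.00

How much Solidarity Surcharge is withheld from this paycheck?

Solidarity Surcharge: cap £306520.00 − YTD £291177.00 = £15343.00 subject; 7.4% × £15343.00 = £1135.38

£1135.38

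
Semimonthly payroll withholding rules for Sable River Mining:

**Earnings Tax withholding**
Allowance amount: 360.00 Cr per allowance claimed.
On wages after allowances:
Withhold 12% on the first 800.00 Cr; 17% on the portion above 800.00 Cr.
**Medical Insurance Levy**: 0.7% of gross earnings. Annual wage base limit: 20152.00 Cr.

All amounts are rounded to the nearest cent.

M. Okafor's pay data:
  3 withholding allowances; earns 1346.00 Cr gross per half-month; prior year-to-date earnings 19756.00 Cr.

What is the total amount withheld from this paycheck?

Earnings Tax: taxable = 1346.00 Cr − 3×360.00 Cr = 266.00 Cr
  12% × 266.00 Cr = 31.92 Cr
Medical Insurance Levy: cap 20152.00 Cr − YTD 19756.00 Cr = 396.00 Cr subject; 0.7% × 396.00 Cr = 2.77 Cr
Total: 31.92 Cr + 2.77 Cr = 34.69 Cr

34.69 Cr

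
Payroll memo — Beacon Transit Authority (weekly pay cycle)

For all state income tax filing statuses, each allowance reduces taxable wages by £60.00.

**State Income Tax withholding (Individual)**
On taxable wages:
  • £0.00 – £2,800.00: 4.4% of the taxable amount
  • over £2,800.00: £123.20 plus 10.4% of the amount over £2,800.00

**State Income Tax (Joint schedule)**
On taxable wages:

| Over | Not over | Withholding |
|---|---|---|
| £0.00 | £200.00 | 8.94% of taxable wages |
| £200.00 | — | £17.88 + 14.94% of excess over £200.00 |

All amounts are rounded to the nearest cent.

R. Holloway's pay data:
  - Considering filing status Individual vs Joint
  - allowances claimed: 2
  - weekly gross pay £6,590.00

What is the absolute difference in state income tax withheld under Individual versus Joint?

State Income Tax (Individual): taxable = £6,590.00 − 2×£60.00 = £6,470.00
  £123.20 + 10.4% × (£6,470.00 − £2,800.00) = £123.20 + 10.4% × £3,670.00 = £504.88
State Income Tax (Joint): taxable = £6,590.00 − 2×£60.00 = £6,470.00
  £17.88 + 14.94% × (£6,470.00 − £200.00) = £17.88 + 14.94% × £6,270.00 = £954.62
Difference: |£504.88 − £954.62| = £449.74 (higher under Joint)

£449.74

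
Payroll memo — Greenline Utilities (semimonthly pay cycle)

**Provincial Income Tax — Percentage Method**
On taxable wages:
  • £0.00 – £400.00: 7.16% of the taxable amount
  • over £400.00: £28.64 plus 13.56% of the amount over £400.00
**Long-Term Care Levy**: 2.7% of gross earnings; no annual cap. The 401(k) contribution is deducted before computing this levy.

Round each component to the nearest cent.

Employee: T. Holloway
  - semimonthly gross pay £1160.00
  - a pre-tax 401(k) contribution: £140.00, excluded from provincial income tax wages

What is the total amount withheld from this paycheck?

Provincial Income Tax: taxable = £1160.00 − £140.00 = £1020.00
  £28.64 + 13.56% × (£1020.00 − £400.00) = £28.64 + 13.56% × £620.00 = £112.71
Long-Term Care Levy: 2.7% × £1020.00 = £27.54
Total: £112.71 + £27.54 = £140.25

£140.25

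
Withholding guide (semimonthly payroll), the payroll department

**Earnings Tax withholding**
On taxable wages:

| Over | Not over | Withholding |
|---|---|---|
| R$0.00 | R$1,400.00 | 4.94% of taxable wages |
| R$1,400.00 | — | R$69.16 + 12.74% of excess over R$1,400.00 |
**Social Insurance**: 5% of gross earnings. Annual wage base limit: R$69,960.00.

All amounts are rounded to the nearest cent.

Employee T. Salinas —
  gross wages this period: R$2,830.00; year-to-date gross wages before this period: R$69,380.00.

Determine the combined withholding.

R$280.34

Earnings Tax: taxable = R$2,830.00
  R$69.16 + 12.74% × (R$2,830.00 − R$1,400.00) = R$69.16 + 12.74% × R$1,430.00 = R$251.34
Social Insurance: cap R$69,960.00 − YTD R$69,380.00 = R$580.00 subject; 5% × R$580.00 = R$29.00
Total: R$251.34 + R$29.00 = R$280.34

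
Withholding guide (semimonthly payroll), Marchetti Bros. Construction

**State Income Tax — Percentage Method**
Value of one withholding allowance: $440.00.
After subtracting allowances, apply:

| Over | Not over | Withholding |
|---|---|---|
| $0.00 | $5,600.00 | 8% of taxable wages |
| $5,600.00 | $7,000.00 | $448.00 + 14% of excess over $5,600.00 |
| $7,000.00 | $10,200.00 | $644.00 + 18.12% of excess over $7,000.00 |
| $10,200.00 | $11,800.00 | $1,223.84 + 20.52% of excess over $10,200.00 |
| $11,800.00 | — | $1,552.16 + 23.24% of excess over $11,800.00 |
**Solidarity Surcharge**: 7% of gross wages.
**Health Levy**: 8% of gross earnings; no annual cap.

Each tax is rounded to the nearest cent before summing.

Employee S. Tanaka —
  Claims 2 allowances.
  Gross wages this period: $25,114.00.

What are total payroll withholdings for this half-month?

State Income Tax: taxable = $25,114.00 − 2×$440.00 = $24,234.00
  $1,552.16 + 23.24% × ($24,234.00 − $11,800.00) = $1,552.16 + 23.24% × $12,434.00 = $4,441.82
Solidarity Surcharge: 7% × $25,114.00 = $1,757.98
Health Levy: 8% × $25,114.00 = $2,009.12
Total: $4,441.82 + $1,757.98 + $2,009.12 = $8,208.92

$8,208.92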